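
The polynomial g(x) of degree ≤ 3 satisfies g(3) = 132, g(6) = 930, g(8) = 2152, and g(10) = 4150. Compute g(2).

46

Write g(x) = ax^3 + bx^2 + cx + d. Substituting each data point gives a linear system:
  27a + 9b + 3c + d = 132
  216a + 36b + 6c + d = 930
  512a + 64b + 8c + d = 2152
  1000a + 100b + 10c + d = 4150
Solving the system yields a = 4, b = 1, c = 5, d = 0.
So g(x) = 4x^3 + x^2 + 5x.
Then g(2) = 46.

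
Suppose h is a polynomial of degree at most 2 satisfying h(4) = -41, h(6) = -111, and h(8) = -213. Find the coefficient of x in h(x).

5

Write h(x) = ax^2 + bx + c. Substituting each data point gives a linear system:
  16a + 4b + c = -41
  36a + 6b + c = -111
  64a + 8b + c = -213
Solving the system yields a = -4, b = 5, c = 3.
So h(x) = -4x^2 + 5x + 3.
The coefficient of x is 5.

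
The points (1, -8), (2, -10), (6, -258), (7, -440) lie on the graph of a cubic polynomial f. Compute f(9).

-1032

Using the Lagrange interpolation formula with nodes 1, 2, 6, 7:
  L_0(u) = (u - 2)(u - 6)(u - 7) / -30
  L_1(u) = (u - 1)(u - 6)(u - 7) / 20
  L_2(u) = (u - 1)(u - 2)(u - 7) / -20
  L_3(u) = (u - 1)(u - 2)(u - 6) / 30
Then f(u) = -8·L_0(u) - 10·L_1(u) - 258·L_2(u) - 440·L_3(u).
Expanding and collecting terms gives f(u) = -2u^3 + 6u^2 - 6u - 6.
Evaluating at u = 9: f(9) = -1032.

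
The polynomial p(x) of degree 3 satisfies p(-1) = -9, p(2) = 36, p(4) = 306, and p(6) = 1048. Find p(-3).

-149

Write p(x) = ax^3 + bx^2 + cx + d. Substituting each data point gives a linear system:
  -a + b - c + d = -9
  8a + 4b + 2c + d = 36
  64a + 16b + 4c + d = 306
  216a + 36b + 6c + d = 1048
Solving the system yields a = 5, b = -1, c = 1, d = -2.
So p(x) = 5x^3 - x^2 + x - 2.
Then p(-3) = -149.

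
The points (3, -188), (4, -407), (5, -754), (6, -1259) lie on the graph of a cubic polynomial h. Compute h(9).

-4022

Using the Lagrange interpolation formula with nodes 3, 4, 5, 6:
  L_0(x) = (x - 4)(x - 5)(x - 6) / -6
  L_1(x) = (x - 3)(x - 5)(x - 6) / 2
  L_2(x) = (x - 3)(x - 4)(x - 6) / -2
  L_3(x) = (x - 3)(x - 4)(x - 5) / 6
Then h(x) = -188·L_0(x) - 407·L_1(x) - 754·L_2(x) - 1259·L_3(x).
Expanding and collecting terms gives h(x) = -5x^3 - 4x^2 - 6x + 1.
Evaluating at x = 9: h(9) = -4022.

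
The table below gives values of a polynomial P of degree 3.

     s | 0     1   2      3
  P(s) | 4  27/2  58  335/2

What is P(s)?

Using the Lagrange interpolation formula with nodes 0, 1, 2, 3:
  L_0(s) = (s - 1)(s - 2)(s - 3) / -6
  L_1(s) = s(s - 2)(s - 3) / 2
  L_2(s) = s(s - 1)(s - 3) / -2
  L_3(s) = s(s - 1)(s - 2) / 6
Then P(s) = 4·L_0(s) + 27/2·L_1(s) + 58·L_2(s) + 335/2·L_3(s).
Expanding and collecting terms gives P(s) = 5s^3 + (5/2)s^2 + 2s + 4.
Check: P(1) = 27/2. ✓

P(s) = 5s^3 + (5/2)s^2 + 2s + 4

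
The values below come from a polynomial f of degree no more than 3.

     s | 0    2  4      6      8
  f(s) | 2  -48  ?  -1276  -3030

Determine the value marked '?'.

The 4 known points determine the degree-3 polynomial uniquely.
Write f(s) = as^3 + bs^2 + cs + d. Substituting each data point gives a linear system:
  d = 2
  8a + 4b + 2c + d = -48
  216a + 36b + 6c + d = -1276
  512a + 64b + 8c + d = -3030
Solving the system yields a = -6, b = 1, c = -3, d = 2.
So f(s) = -6s^3 + s^2 - 3s + 2.
Then f(4) = -378.

-378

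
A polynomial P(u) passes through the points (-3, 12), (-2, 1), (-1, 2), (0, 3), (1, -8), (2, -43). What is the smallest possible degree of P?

Forward differences of the values at u = -3, -2, -1, 0, 1, 2:
  P  : 12  1  2  3  -8  -43
  Δ  : -11  1  1  -11  -35
  Δ^2: 12  0  -12  -24
  Δ^3: -12  -12  -12
  Δ^4: 0  0
  Δ^5: 0
The third differences are constant (-12) and nonzero, while all higher differences vanish, so the minimal degree is 3.

3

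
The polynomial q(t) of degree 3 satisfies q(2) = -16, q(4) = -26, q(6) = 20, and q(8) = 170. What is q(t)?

Using the Lagrange interpolation formula with nodes 2, 4, 6, 8:
  L_0(t) = (t - 4)(t - 6)(t - 8) / -48
  L_1(t) = (t - 2)(t - 6)(t - 8) / 16
  L_2(t) = (t - 2)(t - 4)(t - 8) / -16
  L_3(t) = (t - 2)(t - 4)(t - 6) / 48
Then q(t) = -16·L_0(t) - 26·L_1(t) + 20·L_2(t) + 170·L_3(t).
Expanding and collecting terms gives q(t) = t^3 - 5t^2 - 3t + 2.
Check: q(8) = 170. ✓

q(t) = t^3 - 5t^2 - 3t + 2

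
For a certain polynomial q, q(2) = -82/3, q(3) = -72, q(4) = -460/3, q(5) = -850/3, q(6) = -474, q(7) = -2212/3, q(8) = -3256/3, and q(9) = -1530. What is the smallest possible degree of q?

Forward differences of the values at t = 2, 3, 4, 5, 6, 7, 8, 9:
  q  : -82/3  -72  -460/3  -850/3  -474  -2212/3  -3256/3  -1530
  Δ  : -134/3  -244/3  -130  -572/3  -790/3  -348  -1334/3
  Δ^2: -110/3  -146/3  -182/3  -218/3  -254/3  -290/3
  Δ^3: -12  -12  -12  -12  -12
  Δ^4: 0  0  0  0
  Δ^5: 0  0  0
  Δ^6: 0  0
  Δ^7: 0
The third differences are constant (-12) and nonzero, while all higher differences vanish, so the minimal degree is 3.

3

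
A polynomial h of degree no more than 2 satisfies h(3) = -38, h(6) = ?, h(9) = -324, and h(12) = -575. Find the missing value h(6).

-145

The 3 known points determine the degree-2 polynomial uniquely.
Write h(s) = as^2 + bs + c. Substituting each data point gives a linear system:
  9a + 3b + c = -38
  81a + 9b + c = -324
  144a + 12b + c = -575
Solving the system yields a = -4, b = 1/3, c = -3.
So h(s) = -4s² + (1/3)s - 3.
Then h(6) = -145.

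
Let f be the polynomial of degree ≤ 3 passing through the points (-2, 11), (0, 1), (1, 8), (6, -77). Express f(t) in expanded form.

f(t) = -t^3 + 3t^2 + 5t + 1

Write f(t) = at^3 + bt^2 + ct + d. Substituting each data point gives a linear system:
  -8a + 4b - 2c + d = 11
  d = 1
  a + b + c + d = 8
  216a + 36b + 6c + d = -77
Solving the system yields a = -1, b = 3, c = 5, d = 1.
So f(t) = -t^3 + 3t^2 + 5t + 1.
Check: f(1) = 8. ✓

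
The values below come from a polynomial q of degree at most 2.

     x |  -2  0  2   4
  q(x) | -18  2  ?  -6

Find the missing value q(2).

6

The 3 known points determine the degree-2 polynomial uniquely.
Write q(x) = ax^2 + bx + c. Substituting each data point gives a linear system:
  4a - 2b + c = -18
  c = 2
  16a + 4b + c = -6
Solving the system yields a = -2, b = 6, c = 2.
So q(x) = -2x² + 6x + 2.
Then q(2) = 6.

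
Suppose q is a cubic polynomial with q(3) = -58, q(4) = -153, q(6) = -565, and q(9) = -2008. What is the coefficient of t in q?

Write q(t) = at^3 + bt^2 + ct + d. Substituting each data point gives a linear system:
  27a + 9b + 3c + d = -58
  64a + 16b + 4c + d = -153
  216a + 36b + 6c + d = -565
  729a + 81b + 9c + d = -2008
Solving the system yields a = -3, b = 2, c = 2, d = -1.
So q(t) = -3t^3 + 2t^2 + 2t - 1.
The coefficient of t is 2.

2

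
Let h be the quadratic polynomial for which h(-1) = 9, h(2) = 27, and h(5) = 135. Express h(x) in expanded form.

Using the Lagrange interpolation formula with nodes -1, 2, 5:
  L_0(x) = (x - 2)(x - 5) / 18
  L_1(x) = (x + 1)(x - 5) / -9
  L_2(x) = (x + 1)(x - 2) / 18
Then h(x) = 9·L_0(x) + 27·L_1(x) + 135·L_2(x).
Expanding and collecting terms gives h(x) = 5x² + x + 5.
Check: h(-1) = 9. ✓

h(x) = 5x^2 + x + 5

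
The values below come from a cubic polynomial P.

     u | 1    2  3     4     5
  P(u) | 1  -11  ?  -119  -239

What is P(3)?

-47

On equispaced nodes a degree-3 polynomial has vanishing fourth forward difference, so
  P(1) - 4·P(2) + 6·P(3) - 4·P(4) + P(5) = 0.
Substituting the known values and solving for P(3):
  6·P(3) = -282
  P(3) = -47.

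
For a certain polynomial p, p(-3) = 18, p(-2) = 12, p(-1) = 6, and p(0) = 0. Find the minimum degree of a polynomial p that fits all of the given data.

1

Forward differences of the values at n = -3, -2, -1, 0:
  p  : 18  12  6  0
  Δ  : -6  -6  -6
  Δ^2: 0  0
  Δ^3: 0
The first differences are constant (-6) and nonzero, while all higher differences vanish, so the minimal degree is 1.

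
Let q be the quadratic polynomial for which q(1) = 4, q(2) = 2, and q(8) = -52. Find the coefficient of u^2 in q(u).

Write q(u) = au^2 + bu + c. Substituting each data point gives a linear system:
  a + b + c = 4
  4a + 2b + c = 2
  64a + 8b + c = -52
Solving the system yields a = -1, b = 1, c = 4.
So q(u) = -u^2 + u + 4.
The leading coefficient is -1.

-1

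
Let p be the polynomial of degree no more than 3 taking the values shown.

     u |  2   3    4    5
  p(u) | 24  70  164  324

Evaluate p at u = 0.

4

Using the Lagrange interpolation formula with nodes 2, 3, 4, 5:
  L_0(u) = (u - 3)(u - 4)(u - 5) / -6
  L_1(u) = (u - 2)(u - 4)(u - 5) / 2
  L_2(u) = (u - 2)(u - 3)(u - 5) / -2
  L_3(u) = (u - 2)(u - 3)(u - 4) / 6
Then p(u) = 24·L_0(u) + 70·L_1(u) + 164·L_2(u) + 324·L_3(u).
Expanding and collecting terms gives p(u) = 3u^3 - 3u^2 + 4u + 4.
Evaluating at u = 0: p(0) = 4.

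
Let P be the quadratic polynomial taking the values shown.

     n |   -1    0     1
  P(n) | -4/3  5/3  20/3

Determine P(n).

P(n) = n^2 + 4n + 5/3

Write P(n) = an^2 + bn + c. Substituting each data point gives a linear system:
  a - b + c = -4/3
  c = 5/3
  a + b + c = 20/3
Solving the system yields a = 1, b = 4, c = 5/3.
So P(n) = n^2 + 4n + 5/3.
Check: P(1) = 20/3. ✓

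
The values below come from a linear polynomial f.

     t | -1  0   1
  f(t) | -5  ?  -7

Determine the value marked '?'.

The 2 known points determine the degree-1 polynomial uniquely.
Write f(t) = at + b. Substituting each data point gives a linear system:
  -a + b = -5
  a + b = -7
Solving the system yields a = -1, b = -6.
So f(t) = -t - 6.
Then f(0) = -6.

-6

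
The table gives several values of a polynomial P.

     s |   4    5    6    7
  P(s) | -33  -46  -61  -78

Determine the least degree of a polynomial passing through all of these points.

Forward differences of the values at s = 4, 5, 6, 7:
  P  : -33  -46  -61  -78
  Δ  : -13  -15  -17
  Δ^2: -2  -2
  Δ^3: 0
The second differences are constant (-2) and nonzero, while all higher differences vanish, so the minimal degree is 2.

2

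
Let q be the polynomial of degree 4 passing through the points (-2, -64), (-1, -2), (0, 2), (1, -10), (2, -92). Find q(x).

Write q(x) = ax^4 + bx^3 + cx^2 + dx + e. Substituting each data point gives a linear system:
  16a - 8b + 4c - 2d + e = -64
  a - b + c - d + e = -2
  e = 2
  a + b + c + d + e = -10
  16a + 8b + 4c + 2d + e = -92
Solving the system yields a = -4, b = -1, c = -4, d = -3, e = 2.
So q(x) = -4x^4 - x^3 - 4x^2 - 3x + 2.
Check: q(-2) = -64. ✓

q(x) = -4x^4 - x^3 - 4x^2 - 3x + 2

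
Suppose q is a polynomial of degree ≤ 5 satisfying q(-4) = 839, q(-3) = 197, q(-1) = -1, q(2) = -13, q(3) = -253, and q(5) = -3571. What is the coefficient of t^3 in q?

Write q(t) = at^5 + bt^4 + ct^3 + dt^2 + et + k. Substituting each data point gives a linear system:
  -1024a + 256b - 64c + 16d - 4e + k = 839
  -243a + 81b - 27c + 9d - 3e + k = 197
  -a + b - c + d - e + k = -1
  32a + 16b + 8c + 4d + 2e + k = -13
  243a + 81b + 27c + 9d + 3e + k = -253
  3125a + 625b + 125c + 25d + 5e + k = -3571
Solving the system yields a = -1, b = -1, c = 0, d = 6, e = 6, k = -1.
So q(t) = -t^5 - t^4 + 6t^2 + 6t - 1.
The coefficient of t^3 is 0.

0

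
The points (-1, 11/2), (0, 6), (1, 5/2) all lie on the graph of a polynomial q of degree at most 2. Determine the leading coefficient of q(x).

-2

Write q(x) = ax^2 + bx + c. Substituting each data point gives a linear system:
  a - b + c = 11/2
  c = 6
  a + b + c = 5/2
Solving the system yields a = -2, b = -3/2, c = 6.
So q(x) = -2x^2 - (3/2)x + 6.
The leading coefficient is -2.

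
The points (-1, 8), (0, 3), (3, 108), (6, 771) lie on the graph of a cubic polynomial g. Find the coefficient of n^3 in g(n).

3

Write g(n) = an^3 + bn^2 + cn + d. Substituting each data point gives a linear system:
  -a + b - c + d = 8
  d = 3
  27a + 9b + 3c + d = 108
  216a + 36b + 6c + d = 771
Solving the system yields a = 3, b = 4, c = -4, d = 3.
So g(n) = 3n^3 + 4n^2 - 4n + 3.
The leading coefficient is 3.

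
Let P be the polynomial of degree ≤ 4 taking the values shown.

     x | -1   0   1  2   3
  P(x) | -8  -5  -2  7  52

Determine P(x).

Write P(x) = ax^4 + bx^3 + cx^2 + dx + e. Substituting each data point gives a linear system:
  a - b + c - d + e = -8
  e = -5
  a + b + c + d + e = -2
  16a + 8b + 4c + 2d + e = 7
  81a + 27b + 9c + 3d + e = 52
Solving the system yields a = 1, b = -1, c = -1, d = 4, e = -5.
So P(x) = x^4 - x^3 - x^2 + 4x - 5.
Check: P(3) = 52. ✓

P(x) = x^4 - x^3 - x^2 + 4x - 5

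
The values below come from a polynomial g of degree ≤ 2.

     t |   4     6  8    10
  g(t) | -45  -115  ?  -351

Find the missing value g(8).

The 3 known points determine the degree-2 polynomial uniquely.
Write g(t) = at^2 + bt + c. Substituting each data point gives a linear system:
  16a + 4b + c = -45
  36a + 6b + c = -115
  100a + 10b + c = -351
Solving the system yields a = -4, b = 5, c = -1.
So g(t) = -4t^2 + 5t - 1.
Then g(8) = -217.

-217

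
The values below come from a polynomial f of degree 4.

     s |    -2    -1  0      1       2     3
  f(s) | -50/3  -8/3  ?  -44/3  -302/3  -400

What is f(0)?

The 5 known points determine the degree-4 polynomial uniquely.
Write f(s) = as^4 + bs^3 + cs^2 + ds + e. Substituting each data point gives a linear system:
  16a - 8b + 4c - 2d + e = -50/3
  a - b + c - d + e = -8/3
  a + b + c + d + e = -44/3
  16a + 8b + 4c + 2d + e = -302/3
  81a + 27b + 9c + 3d + e = -400
Solving the system yields a = -3, b = -5, c = -5/3, d = -1, e = -4.
So f(s) = -3s⁴ - 5s³ - (5/3)s² - s - 4.
Then f(0) = -4.

-4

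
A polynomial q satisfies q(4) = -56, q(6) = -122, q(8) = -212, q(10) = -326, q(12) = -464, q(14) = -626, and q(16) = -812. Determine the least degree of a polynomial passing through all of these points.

Forward differences of the values at x = 4, 6, 8, 10, 12, 14, 16:
  q  : -56  -122  -212  -326  -464  -626  -812
  Δ  : -66  -90  -114  -138  -162  -186
  Δ^2: -24  -24  -24  -24  -24
  Δ^3: 0  0  0  0
  Δ^4: 0  0  0
  Δ^5: 0  0
  Δ^6: 0
The second differences are constant (-24) and nonzero, while all higher differences vanish, so the minimal degree is 2.

2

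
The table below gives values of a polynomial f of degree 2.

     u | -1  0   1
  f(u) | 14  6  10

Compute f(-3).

66

Forward differences of the values at u = -1, 0, 1:
  f  : 14  6  10
  Δ  : -8  4
  Δ^2: 12
The second differences are constant, confirming degree 2.
Interpolating (Newton forward form) and evaluating at u = -3 gives f(-3) = 66.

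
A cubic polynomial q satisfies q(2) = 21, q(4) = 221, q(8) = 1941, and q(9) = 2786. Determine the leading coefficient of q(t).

4

Write q(t) = at^3 + bt^2 + ct + d. Substituting each data point gives a linear system:
  8a + 4b + 2c + d = 21
  64a + 16b + 4c + d = 221
  512a + 64b + 8c + d = 1941
  729a + 81b + 9c + d = 2786
Solving the system yields a = 4, b = -1, c = -6, d = 5.
So q(t) = 4t³ - t² - 6t + 5.
The leading coefficient is 4.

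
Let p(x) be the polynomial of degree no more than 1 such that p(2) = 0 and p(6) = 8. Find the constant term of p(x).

-4

Write p(x) = ax + b. Substituting each data point gives a linear system:
  2a + b = 0
  6a + b = 8
Solving the system yields a = 2, b = -4.
So p(x) = 2x - 4.
The constant term is -4.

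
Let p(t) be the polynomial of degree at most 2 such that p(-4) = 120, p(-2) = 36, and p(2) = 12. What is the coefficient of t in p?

-6

Write p(t) = at^2 + bt + c. Substituting each data point gives a linear system:
  16a - 4b + c = 120
  4a - 2b + c = 36
  4a + 2b + c = 12
Solving the system yields a = 6, b = -6, c = 0.
So p(t) = 6t^2 - 6t.
The coefficient of t is -6.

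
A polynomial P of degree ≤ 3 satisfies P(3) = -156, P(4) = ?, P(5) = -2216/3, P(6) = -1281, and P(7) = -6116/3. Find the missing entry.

On equispaced nodes a degree-3 polynomial has vanishing fourth forward difference, so
  P(3) - 4·P(4) + 6·P(5) - 4·P(6) + P(7) = 0.
Substituting the known values and solving for P(4):
  -4·P(4) = 4508/3
  P(4) = -1127/3.

-1127/3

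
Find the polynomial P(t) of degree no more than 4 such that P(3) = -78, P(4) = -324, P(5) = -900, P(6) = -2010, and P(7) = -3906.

P(t) = -2t^4 + 2t^3 + 5t^2 - 5t

Using the Lagrange interpolation formula with nodes 3, 4, 5, 6, 7:
  L_0(t) = (t - 4)(t - 5)(t - 6)(t - 7) / 24
  L_1(t) = (t - 3)(t - 5)(t - 6)(t - 7) / -6
  L_2(t) = (t - 3)(t - 4)(t - 6)(t - 7) / 4
  L_3(t) = (t - 3)(t - 4)(t - 5)(t - 7) / -6
  L_4(t) = (t - 3)(t - 4)(t - 5)(t - 6) / 24
Then P(t) = -78·L_0(t) - 324·L_1(t) - 900·L_2(t) - 2010·L_3(t) - 3906·L_4(t).
Expanding and collecting terms gives P(t) = -2t^4 + 2t^3 + 5t^2 - 5t.
Check: P(5) = -900. ✓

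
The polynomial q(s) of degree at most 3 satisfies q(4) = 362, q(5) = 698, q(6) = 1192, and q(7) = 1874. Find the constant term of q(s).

-2

Write q(s) = as^3 + bs^2 + cs + d. Substituting each data point gives a linear system:
  64a + 16b + 4c + d = 362
  125a + 25b + 5c + d = 698
  216a + 36b + 6c + d = 1192
  343a + 49b + 7c + d = 1874
Solving the system yields a = 5, b = 4, c = -5, d = -2.
So q(s) = 5s³ + 4s² - 5s - 2.
The constant term is -2.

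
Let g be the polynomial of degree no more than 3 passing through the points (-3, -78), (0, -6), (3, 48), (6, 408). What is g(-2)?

-32

Forward differences of the values at x = -3, 0, 3, 6:
  g  : -78  -6  48  408
  Δ  : 72  54  360
  Δ^2: -18  306
  Δ^3: 324
The third differences are constant, confirming degree 3.
Interpolating (Newton forward form) and evaluating at x = -2 gives g(-2) = -32.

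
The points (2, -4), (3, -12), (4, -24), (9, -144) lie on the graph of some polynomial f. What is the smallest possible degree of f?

Divided differences on the nodes 2, 3, 4, 9:
  order 0: -4  -12  -24  -144
  order 1: -8  -12  -24
  order 2: -2  -2
  order 3: 0
The order-2 divided differences are all -2 (nonzero) and every higher order vanishes, so the data lies on a polynomial of degree exactly 2.

2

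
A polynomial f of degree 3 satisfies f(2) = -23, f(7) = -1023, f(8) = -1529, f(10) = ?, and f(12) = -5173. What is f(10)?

The 4 known points determine the degree-3 polynomial uniquely.
Write f(u) = au^3 + bu^2 + cu + d. Substituting each data point gives a linear system:
  8a + 4b + 2c + d = -23
  343a + 49b + 7c + d = -1023
  512a + 64b + 8c + d = -1529
  1728a + 144b + 12c + d = -5173
Solving the system yields a = -3, b = 0, c = 1, d = -1.
So f(u) = -3u^3 + u - 1.
Then f(10) = -2991.

-2991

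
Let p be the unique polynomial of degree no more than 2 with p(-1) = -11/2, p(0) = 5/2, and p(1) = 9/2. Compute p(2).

Write p(u) = au^2 + bu + c. Substituting each data point gives a linear system:
  a - b + c = -11/2
  c = 5/2
  a + b + c = 9/2
Solving the system yields a = -3, b = 5, c = 5/2.
So p(u) = -3u^2 + 5u + 5/2.
Then p(2) = 1/2.

1/2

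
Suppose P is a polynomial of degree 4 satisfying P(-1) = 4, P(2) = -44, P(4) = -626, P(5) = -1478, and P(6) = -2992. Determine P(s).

Write P(s) = as^4 + bs^3 + cs^2 + ds + e. Substituting each data point gives a linear system:
  a - b + c - d + e = 4
  16a + 8b + 4c + 2d + e = -44
  256a + 64b + 16c + 4d + e = -626
  625a + 125b + 25c + 5d + e = -1478
  1296a + 216b + 36c + 6d + e = -2992
Solving the system yields a = -2, b = -2, c = 1, d = -1, e = 2.
So P(s) = -2s^4 - 2s^3 + s^2 - s + 2.
Check: P(5) = -1478. ✓

P(s) = -2s^4 - 2s^3 + s^2 - s + 2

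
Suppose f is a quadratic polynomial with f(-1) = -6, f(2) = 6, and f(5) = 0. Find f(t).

Using the Lagrange interpolation formula with nodes -1, 2, 5:
  L_0(t) = (t - 2)(t - 5) / 18
  L_1(t) = (t + 1)(t - 5) / -9
  L_2(t) = (t + 1)(t - 2) / 18
Then f(t) = -6·L_0(t) + 6·L_1(t) + 0·L_2(t).
Expanding and collecting terms gives f(t) = -t^2 + 5t.
Check: f(-1) = -6. ✓

f(t) = -t^2 + 5t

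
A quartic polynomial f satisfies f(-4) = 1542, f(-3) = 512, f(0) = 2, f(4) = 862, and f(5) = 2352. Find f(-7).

13512

Write f(s) = as^4 + bs^3 + cs^2 + ds + e. Substituting each data point gives a linear system:
  256a - 64b + 16c - 4d + e = 1542
  81a - 27b + 9c - 3d + e = 512
  e = 2
  256a + 64b + 16c + 4d + e = 862
  625a + 125b + 25c + 5d + e = 2352
Solving the system yields a = 5, b = -5, c = -5, d = -5, e = 2.
So f(s) = 5s⁴ - 5s³ - 5s² - 5s + 2.
Then f(-7) = 13512.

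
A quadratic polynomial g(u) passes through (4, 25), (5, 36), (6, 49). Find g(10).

Using the Lagrange interpolation formula with nodes 4, 5, 6:
  L_0(u) = (u - 5)(u - 6) / 2
  L_1(u) = (u - 4)(u - 6) / -1
  L_2(u) = (u - 4)(u - 5) / 2
Then g(u) = 25·L_0(u) + 36·L_1(u) + 49·L_2(u).
Expanding and collecting terms gives g(u) = u^2 + 2u + 1.
Evaluating at u = 10: g(10) = 121.

121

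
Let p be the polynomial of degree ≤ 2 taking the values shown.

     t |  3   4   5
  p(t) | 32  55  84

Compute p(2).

Forward differences of the values at t = 3, 4, 5:
  p  : 32  55  84
  Δ  : 23  29
  Δ^2: 6
The second differences are constant, confirming degree 2.
Interpolating (Newton forward form) and evaluating at t = 2 gives p(2) = 15.

15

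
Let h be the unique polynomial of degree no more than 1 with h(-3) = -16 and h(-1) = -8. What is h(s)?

Write h(s) = as + b. Substituting each data point gives a linear system:
  -3a + b = -16
  -a + b = -8
Solving the system yields a = 4, b = -4.
So h(s) = 4s - 4.
Check: h(-1) = -8. ✓

h(s) = 4s - 4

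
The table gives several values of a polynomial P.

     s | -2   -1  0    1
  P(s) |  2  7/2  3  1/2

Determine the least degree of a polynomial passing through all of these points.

Forward differences of the values at s = -2, -1, 0, 1:
  P  : 2  7/2  3  1/2
  Δ  : 3/2  -1/2  -5/2
  Δ^2: -2  -2
  Δ^3: 0
The second differences are constant (-2) and nonzero, while all higher differences vanish, so the minimal degree is 2.

2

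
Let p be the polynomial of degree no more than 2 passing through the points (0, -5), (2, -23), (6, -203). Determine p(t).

p(t) = -6t^2 + 3t - 5

Write p(t) = at^2 + bt + c. Substituting each data point gives a linear system:
  c = -5
  4a + 2b + c = -23
  36a + 6b + c = -203
Solving the system yields a = -6, b = 3, c = -5.
So p(t) = -6t² + 3t - 5.
Check: p(0) = -5. ✓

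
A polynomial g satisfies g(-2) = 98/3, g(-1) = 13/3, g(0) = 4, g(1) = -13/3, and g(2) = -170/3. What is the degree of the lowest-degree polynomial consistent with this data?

3

Forward differences of the values at u = -2, -1, 0, 1, 2:
  g  : 98/3  13/3  4  -13/3  -170/3
  Δ  : -85/3  -1/3  -25/3  -157/3
  Δ^2: 28  -8  -44
  Δ^3: -36  -36
  Δ^4: 0
The third differences are constant (-36) and nonzero, while all higher differences vanish, so the minimal degree is 3.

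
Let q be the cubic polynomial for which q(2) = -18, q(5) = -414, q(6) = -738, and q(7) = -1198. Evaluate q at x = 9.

-2622

Using the Lagrange interpolation formula with nodes 2, 5, 6, 7:
  L_0(x) = (x - 5)(x - 6)(x - 7) / -60
  L_1(x) = (x - 2)(x - 6)(x - 7) / 6
  L_2(x) = (x - 2)(x - 5)(x - 7) / -4
  L_3(x) = (x - 2)(x - 5)(x - 6) / 10
Then q(x) = -18·L_0(x) - 414·L_1(x) - 738·L_2(x) - 1198·L_3(x).
Expanding and collecting terms gives q(x) = -4x^3 + 4x^2 - 4x + 6.
Evaluating at x = 9: q(9) = -2622.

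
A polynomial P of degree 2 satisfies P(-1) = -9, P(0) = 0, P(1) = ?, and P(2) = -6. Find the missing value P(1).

The 3 known points determine the degree-2 polynomial uniquely.
Write P(s) = as^2 + bs + c. Substituting each data point gives a linear system:
  a - b + c = -9
  c = 0
  4a + 2b + c = -6
Solving the system yields a = -4, b = 5, c = 0.
So P(s) = -4s² + 5s.
Then P(1) = 1.

1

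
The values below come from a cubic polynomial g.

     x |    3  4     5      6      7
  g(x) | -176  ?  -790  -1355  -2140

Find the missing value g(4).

The 4 known points determine the degree-3 polynomial uniquely.
Write g(x) = ax^3 + bx^2 + cx + d. Substituting each data point gives a linear system:
  27a + 9b + 3c + d = -176
  125a + 25b + 5c + d = -790
  216a + 36b + 6c + d = -1355
  343a + 49b + 7c + d = -2140
Solving the system yields a = -6, b = -2, c = 3, d = -5.
So g(x) = -6x^3 - 2x^2 + 3x - 5.
Then g(4) = -409.

-409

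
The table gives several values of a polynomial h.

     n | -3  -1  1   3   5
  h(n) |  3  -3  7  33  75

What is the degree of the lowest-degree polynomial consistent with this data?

Forward differences of the values at n = -3, -1, 1, 3, 5:
  h  : 3  -3  7  33  75
  Δ  : -6  10  26  42
  Δ^2: 16  16  16
  Δ^3: 0  0
  Δ^4: 0
The second differences are constant (16) and nonzero, while all higher differences vanish, so the minimal degree is 2.

2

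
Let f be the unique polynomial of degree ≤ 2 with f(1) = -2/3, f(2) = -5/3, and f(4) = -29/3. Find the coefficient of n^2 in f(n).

Write f(n) = an^2 + bn + c. Substituting each data point gives a linear system:
  a + b + c = -2/3
  4a + 2b + c = -5/3
  16a + 4b + c = -29/3
Solving the system yields a = -1, b = 2, c = -5/3.
So f(n) = -n^2 + 2n - 5/3.
The leading coefficient is -1.

-1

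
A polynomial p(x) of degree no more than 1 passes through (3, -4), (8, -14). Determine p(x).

p(x) = -2x + 2

Write p(x) = ax + b. Substituting each data point gives a linear system:
  3a + b = -4
  8a + b = -14
Solving the system yields a = -2, b = 2.
So p(x) = -2x + 2.
Check: p(8) = -14. ✓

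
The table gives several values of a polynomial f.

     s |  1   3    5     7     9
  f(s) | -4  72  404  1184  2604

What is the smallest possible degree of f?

3

Forward differences of the values at s = 1, 3, 5, 7, 9:
  f  : -4  72  404  1184  2604
  Δ  : 76  332  780  1420
  Δ^2: 256  448  640
  Δ^3: 192  192
  Δ^4: 0
The third differences are constant (192) and nonzero, while all higher differences vanish, so the minimal degree is 3.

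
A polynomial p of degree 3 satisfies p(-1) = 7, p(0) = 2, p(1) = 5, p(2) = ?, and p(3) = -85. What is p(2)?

-14

The 4 known points determine the degree-3 polynomial uniquely.
Write p(x) = ax^3 + bx^2 + cx + d. Substituting each data point gives a linear system:
  -a + b - c + d = 7
  d = 2
  a + b + c + d = 5
  27a + 9b + 3c + d = -85
Solving the system yields a = -5, b = 4, c = 4, d = 2.
So p(x) = -5x^3 + 4x^2 + 4x + 2.
Then p(2) = -14.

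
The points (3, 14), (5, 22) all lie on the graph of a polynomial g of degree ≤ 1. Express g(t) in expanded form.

g(t) = 4t + 2

Write g(t) = at + b. Substituting each data point gives a linear system:
  3a + b = 14
  5a + b = 22
Solving the system yields a = 4, b = 2.
So g(t) = 4t + 2.
Check: g(5) = 22. ✓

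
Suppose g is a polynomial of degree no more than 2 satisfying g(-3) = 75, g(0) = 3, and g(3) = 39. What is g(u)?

g(u) = 6u^2 - 6u + 3

Write g(u) = au^2 + bu + c. Substituting each data point gives a linear system:
  9a - 3b + c = 75
  c = 3
  9a + 3b + c = 39
Solving the system yields a = 6, b = -6, c = 3.
So g(u) = 6u^2 - 6u + 3.
Check: g(0) = 3. ✓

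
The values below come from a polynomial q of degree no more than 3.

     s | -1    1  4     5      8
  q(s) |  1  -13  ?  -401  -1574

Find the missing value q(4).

The 4 known points determine the degree-3 polynomial uniquely.
Write q(s) = as^3 + bs^2 + cs + d. Substituting each data point gives a linear system:
  -a + b - c + d = 1
  a + b + c + d = -13
  125a + 25b + 5c + d = -401
  512a + 64b + 8c + d = -1574
Solving the system yields a = -3, b = 0, c = -4, d = -6.
So q(s) = -3s^3 - 4s - 6.
Then q(4) = -214.

-214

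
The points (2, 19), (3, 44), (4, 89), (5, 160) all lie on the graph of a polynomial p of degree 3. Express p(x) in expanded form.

Write p(x) = ax^3 + bx^2 + cx + d. Substituting each data point gives a linear system:
  8a + 4b + 2c + d = 19
  27a + 9b + 3c + d = 44
  64a + 16b + 4c + d = 89
  125a + 25b + 5c + d = 160
Solving the system yields a = 1, b = 1, c = 1, d = 5.
So p(x) = x³ + x² + x + 5.
Check: p(3) = 44. ✓

p(x) = x^3 + x^2 + x + 5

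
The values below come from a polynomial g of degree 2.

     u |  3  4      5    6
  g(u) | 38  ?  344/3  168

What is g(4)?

On equispaced nodes a degree-2 polynomial has vanishing third forward difference, so
  - g(3) + 3·g(4) - 3·g(5) + g(6) = 0.
Substituting the known values and solving for g(4):
  3·g(4) = 214
  g(4) = 214/3.

214/3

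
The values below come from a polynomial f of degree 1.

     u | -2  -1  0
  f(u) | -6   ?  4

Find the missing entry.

The 2 known points determine the degree-1 polynomial uniquely.
Write f(u) = au + b. Substituting each data point gives a linear system:
  -2a + b = -6
  b = 4
Solving the system yields a = 5, b = 4.
So f(u) = 5u + 4.
Then f(-1) = -1.

-1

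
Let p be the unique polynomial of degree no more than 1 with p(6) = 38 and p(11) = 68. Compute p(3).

Write p(t) = at + b. Substituting each data point gives a linear system:
  6a + b = 38
  11a + b = 68
Solving the system yields a = 6, b = 2.
So p(t) = 6t + 2.
Then p(3) = 20.

20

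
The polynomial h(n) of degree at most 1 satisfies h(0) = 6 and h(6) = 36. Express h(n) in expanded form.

Using the Lagrange interpolation formula with nodes 0, 6:
  L_0(n) = (n - 6) / -6
  L_1(n) = n / 6
Then h(n) = 6·L_0(n) + 36·L_1(n).
Expanding and collecting terms gives h(n) = 5n + 6.
Check: h(0) = 6. ✓

h(n) = 5n + 6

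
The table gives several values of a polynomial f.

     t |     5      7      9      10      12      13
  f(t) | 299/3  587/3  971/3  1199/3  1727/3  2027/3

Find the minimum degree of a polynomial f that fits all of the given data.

Divided differences on the nodes 5, 7, 9, 10, 12, 13:
  order 0: 299/3  587/3  971/3  1199/3  1727/3  2027/3
  order 1: 48  64  76  88  100
  order 2: 4  4  4  4
  order 3: 0  0  0
  order 4: 0  0
  order 5: 0
The order-2 divided differences are all 4 (nonzero) and every higher order vanishes, so the data lies on a polynomial of degree exactly 2.

2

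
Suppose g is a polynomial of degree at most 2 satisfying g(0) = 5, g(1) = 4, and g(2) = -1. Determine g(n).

Using the Lagrange interpolation formula with nodes 0, 1, 2:
  L_0(n) = (n - 1)(n - 2) / 2
  L_1(n) = n(n - 2) / -1
  L_2(n) = n(n - 1) / 2
Then g(n) = 5·L_0(n) + 4·L_1(n) - 1·L_2(n).
Expanding and collecting terms gives g(n) = -2n^2 + n + 5.
Check: g(2) = -1. ✓

g(n) = -2n^2 + n + 5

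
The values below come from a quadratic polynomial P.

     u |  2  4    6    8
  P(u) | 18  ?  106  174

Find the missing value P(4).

On equispaced nodes a degree-2 polynomial has vanishing third forward difference, so
  - P(2) + 3·P(4) - 3·P(6) + P(8) = 0.
Substituting the known values and solving for P(4):
  3·P(4) = 162
  P(4) = 54.

54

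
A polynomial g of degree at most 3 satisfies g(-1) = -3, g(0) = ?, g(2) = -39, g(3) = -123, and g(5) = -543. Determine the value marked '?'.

The 4 known points determine the degree-3 polynomial uniquely.
Write g(t) = at^3 + bt^2 + ct + d. Substituting each data point gives a linear system:
  -a + b - c + d = -3
  8a + 4b + 2c + d = -39
  27a + 9b + 3c + d = -123
  125a + 25b + 5c + d = -543
Solving the system yields a = -4, b = -2, c = 2, d = -3.
So g(t) = -4t³ - 2t² + 2t - 3.
Then g(0) = -3.

-3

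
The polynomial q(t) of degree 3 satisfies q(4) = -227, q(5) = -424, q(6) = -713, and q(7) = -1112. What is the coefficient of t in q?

Write q(t) = at^3 + bt^2 + ct + d. Substituting each data point gives a linear system:
  64a + 16b + 4c + d = -227
  125a + 25b + 5c + d = -424
  216a + 36b + 6c + d = -713
  343a + 49b + 7c + d = -1112
Solving the system yields a = -3, b = -1, c = -5, d = 1.
So q(t) = -3t^3 - t^2 - 5t + 1.
The coefficient of t is -5.

-5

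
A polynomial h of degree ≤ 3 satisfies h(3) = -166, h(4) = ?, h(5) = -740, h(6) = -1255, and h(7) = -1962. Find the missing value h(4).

The 4 known points determine the degree-3 polynomial uniquely.
Write h(s) = as^3 + bs^2 + cs + d. Substituting each data point gives a linear system:
  27a + 9b + 3c + d = -166
  125a + 25b + 5c + d = -740
  216a + 36b + 6c + d = -1255
  343a + 49b + 7c + d = -1962
Solving the system yields a = -5, b = -6, c = 6, d = 5.
So h(s) = -5s^3 - 6s^2 + 6s + 5.
Then h(4) = -387.

-387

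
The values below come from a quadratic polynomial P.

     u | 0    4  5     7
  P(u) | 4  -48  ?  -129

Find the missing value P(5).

The 3 known points determine the degree-2 polynomial uniquely.
Write P(u) = au^2 + bu + c. Substituting each data point gives a linear system:
  c = 4
  16a + 4b + c = -48
  49a + 7b + c = -129
Solving the system yields a = -2, b = -5, c = 4.
So P(u) = -2u^2 - 5u + 4.
Then P(5) = -71.

-71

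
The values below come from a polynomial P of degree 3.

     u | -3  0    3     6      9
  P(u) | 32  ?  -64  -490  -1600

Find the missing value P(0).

The 4 known points determine the degree-3 polynomial uniquely.
Write P(u) = au^3 + bu^2 + cu + d. Substituting each data point gives a linear system:
  -27a + 9b - 3c + d = 32
  27a + 9b + 3c + d = -64
  216a + 36b + 6c + d = -490
  729a + 81b + 9c + d = -1600
Solving the system yields a = -2, b = -2, c = 2, d = 2.
So P(u) = -2u^3 - 2u^2 + 2u + 2.
Then P(0) = 2.

2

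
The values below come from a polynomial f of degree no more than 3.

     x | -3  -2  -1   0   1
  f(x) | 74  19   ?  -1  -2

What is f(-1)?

0

The 4 known points determine the degree-3 polynomial uniquely.
Write f(x) = ax^3 + bx^2 + cx + d. Substituting each data point gives a linear system:
  -27a + 9b - 3c + d = 74
  -8a + 4b - 2c + d = 19
  d = -1
  a + b + c + d = -2
Solving the system yields a = -3, b = 0, c = 2, d = -1.
So f(x) = -3x³ + 2x - 1.
Then f(-1) = 0.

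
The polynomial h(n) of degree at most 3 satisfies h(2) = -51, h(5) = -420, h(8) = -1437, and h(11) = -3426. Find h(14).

Using the Lagrange interpolation formula with nodes 2, 5, 8, 11:
  L_0(n) = (n - 5)(n - 8)(n - 11) / -162
  L_1(n) = (n - 2)(n - 8)(n - 11) / 54
  L_2(n) = (n - 2)(n - 5)(n - 11) / -54
  L_3(n) = (n - 2)(n - 5)(n - 8) / 162
Then h(n) = -51·L_0(n) - 420·L_1(n) - 1437·L_2(n) - 3426·L_3(n).
Expanding and collecting terms gives h(n) = -2n^3 - 6n^2 - 3n - 5.
Evaluating at n = 14: h(14) = -6711.

-6711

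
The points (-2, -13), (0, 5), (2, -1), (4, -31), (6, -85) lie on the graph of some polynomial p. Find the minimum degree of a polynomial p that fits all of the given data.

2

Forward differences of the values at n = -2, 0, 2, 4, 6:
  p  : -13  5  -1  -31  -85
  Δ  : 18  -6  -30  -54
  Δ^2: -24  -24  -24
  Δ^3: 0  0
  Δ^4: 0
The second differences are constant (-24) and nonzero, while all higher differences vanish, so the minimal degree is 2.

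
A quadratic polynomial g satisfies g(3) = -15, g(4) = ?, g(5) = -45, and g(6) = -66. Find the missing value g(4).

The 3 known points determine the degree-2 polynomial uniquely.
Write g(n) = an^2 + bn + c. Substituting each data point gives a linear system:
  9a + 3b + c = -15
  25a + 5b + c = -45
  36a + 6b + c = -66
Solving the system yields a = -2, b = 1, c = 0.
So g(n) = -2n^2 + n.
Then g(4) = -28.

-28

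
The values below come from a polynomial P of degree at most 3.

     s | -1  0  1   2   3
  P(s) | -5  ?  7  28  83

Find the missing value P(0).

On equispaced nodes a degree-3 polynomial has vanishing fourth forward difference, so
  P(-1) - 4·P(0) + 6·P(1) - 4·P(2) + P(3) = 0.
Substituting the known values and solving for P(0):
  -4·P(0) = -8
  P(0) = 2.

2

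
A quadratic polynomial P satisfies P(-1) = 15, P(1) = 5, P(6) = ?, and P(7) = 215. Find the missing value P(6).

The 3 known points determine the degree-2 polynomial uniquely.
Write P(n) = an^2 + bn + c. Substituting each data point gives a linear system:
  a - b + c = 15
  a + b + c = 5
  49a + 7b + c = 215
Solving the system yields a = 5, b = -5, c = 5.
So P(n) = 5n^2 - 5n + 5.
Then P(6) = 155.

155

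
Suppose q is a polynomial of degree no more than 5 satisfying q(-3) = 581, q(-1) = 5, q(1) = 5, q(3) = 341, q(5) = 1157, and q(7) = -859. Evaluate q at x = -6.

Using the Lagrange interpolation formula with nodes -3, -1, 1, 3, 5, 7:
  L_0(x) = (x + 1)(x - 1)(x - 3)(x - 5)(x - 7) / -3840
  L_1(x) = (x + 3)(x - 1)(x - 3)(x - 5)(x - 7) / 768
  L_2(x) = (x + 3)(x + 1)(x - 3)(x - 5)(x - 7) / -384
  L_3(x) = (x + 3)(x + 1)(x - 1)(x - 5)(x - 7) / 384
  L_4(x) = (x + 3)(x + 1)(x - 1)(x - 3)(x - 7) / -768
  L_5(x) = (x + 3)(x + 1)(x - 1)(x - 3)(x - 5) / 3840
Then q(x) = 581·L_0(x) + 5·L_1(x) + 5·L_2(x) + 341·L_3(x) + 1157·L_4(x) - 859·L_5(x).
Expanding and collecting terms gives q(x) = -x^5 + 6x^4 + 5x^3 - 3x^2 - 4x + 2.
Evaluating at x = -6: q(-6) = 14390.

14390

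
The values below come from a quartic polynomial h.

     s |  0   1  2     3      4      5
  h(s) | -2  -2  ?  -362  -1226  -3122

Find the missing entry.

-62

On equispaced nodes a degree-4 polynomial has vanishing fifth forward difference, so
  - h(0) + 5·h(1) - 10·h(2) + 10·h(3) - 5·h(4) + h(5) = 0.
Substituting the known values and solving for h(2):
  -10·h(2) = 620
  h(2) = -62.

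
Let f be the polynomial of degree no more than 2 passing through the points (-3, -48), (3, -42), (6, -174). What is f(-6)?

-186

Write f(u) = au^2 + bu + c. Substituting each data point gives a linear system:
  9a - 3b + c = -48
  9a + 3b + c = -42
  36a + 6b + c = -174
Solving the system yields a = -5, b = 1, c = 0.
So f(u) = -5u^2 + u.
Then f(-6) = -186.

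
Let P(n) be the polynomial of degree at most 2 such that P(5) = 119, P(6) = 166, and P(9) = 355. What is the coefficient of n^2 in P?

4

Write P(n) = an^2 + bn + c. Substituting each data point gives a linear system:
  25a + 5b + c = 119
  36a + 6b + c = 166
  81a + 9b + c = 355
Solving the system yields a = 4, b = 3, c = 4.
So P(n) = 4n^2 + 3n + 4.
The leading coefficient is 4.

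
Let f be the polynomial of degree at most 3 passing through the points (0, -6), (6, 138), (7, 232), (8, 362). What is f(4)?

34

Write f(n) = an^3 + bn^2 + cn + d. Substituting each data point gives a linear system:
  d = -6
  216a + 36b + 6c + d = 138
  343a + 49b + 7c + d = 232
  512a + 64b + 8c + d = 362
Solving the system yields a = 1, b = -3, c = 6, d = -6.
So f(n) = n^3 - 3n^2 + 6n - 6.
Then f(4) = 34.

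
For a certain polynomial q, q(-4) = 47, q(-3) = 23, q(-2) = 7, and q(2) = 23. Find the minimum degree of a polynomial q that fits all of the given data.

2

Divided differences on the nodes -4, -3, -2, 2:
  order 0: 47  23  7  23
  order 1: -24  -16  4
  order 2: 4  4
  order 3: 0
The order-2 divided differences are all 4 (nonzero) and every higher order vanishes, so the data lies on a polynomial of degree exactly 2.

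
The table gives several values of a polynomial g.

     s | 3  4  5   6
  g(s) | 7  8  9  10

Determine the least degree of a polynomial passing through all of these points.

1

Forward differences of the values at s = 3, 4, 5, 6:
  g  : 7  8  9  10
  Δ  : 1  1  1
  Δ^2: 0  0
  Δ^3: 0
The first differences are constant (1) and nonzero, while all higher differences vanish, so the minimal degree is 1.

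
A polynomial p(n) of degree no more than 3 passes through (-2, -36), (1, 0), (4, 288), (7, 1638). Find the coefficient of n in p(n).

Write p(n) = an^3 + bn^2 + cn + d. Substituting each data point gives a linear system:
  -8a + 4b - 2c + d = -36
  a + b + c + d = 0
  64a + 16b + 4c + d = 288
  343a + 49b + 7c + d = 1638
Solving the system yields a = 5, b = -1, c = -4, d = 0.
So p(n) = 5n^3 - n^2 - 4n.
The coefficient of n is -4.

-4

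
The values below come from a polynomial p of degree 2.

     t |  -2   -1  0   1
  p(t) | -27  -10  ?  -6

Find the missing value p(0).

-3

On equispaced nodes a degree-2 polynomial has vanishing third forward difference, so
  - p(-2) + 3·p(-1) - 3·p(0) + p(1) = 0.
Substituting the known values and solving for p(0):
  -3·p(0) = 9
  p(0) = -3.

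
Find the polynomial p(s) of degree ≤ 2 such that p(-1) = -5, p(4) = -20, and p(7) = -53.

Write p(s) = as^2 + bs + c. Substituting each data point gives a linear system:
  a - b + c = -5
  16a + 4b + c = -20
  49a + 7b + c = -53
Solving the system yields a = -1, b = 0, c = -4.
So p(s) = -s^2 - 4.
Check: p(-1) = -5. ✓

p(s) = -s^2 - 4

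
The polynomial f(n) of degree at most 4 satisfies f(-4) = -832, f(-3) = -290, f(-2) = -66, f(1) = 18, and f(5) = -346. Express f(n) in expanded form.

f(n) = -2n^4 + 6n^3 + 5n^2 + 5n + 4

Write f(n) = an^4 + bn^3 + cn^2 + dn + e. Substituting each data point gives a linear system:
  256a - 64b + 16c - 4d + e = -832
  81a - 27b + 9c - 3d + e = -290
  16a - 8b + 4c - 2d + e = -66
  a + b + c + d + e = 18
  625a + 125b + 25c + 5d + e = -346
Solving the system yields a = -2, b = 6, c = 5, d = 5, e = 4.
So f(n) = -2n^4 + 6n^3 + 5n^2 + 5n + 4.
Check: f(1) = 18. ✓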